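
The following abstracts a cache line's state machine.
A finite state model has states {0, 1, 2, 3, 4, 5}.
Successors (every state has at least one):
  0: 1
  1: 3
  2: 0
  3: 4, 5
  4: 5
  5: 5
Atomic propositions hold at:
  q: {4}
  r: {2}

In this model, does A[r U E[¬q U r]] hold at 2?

Yes

Sat(¬q) = {0, 1, 2, 3, 5}
E[¬q U r]: least fixpoint, start Z0 = Sat(r) = {2}, add states in Sat(¬q) with some successor in Z. Already a fixed point.
Sat(E[¬q U r]) = {2}
A[r U E[¬q U r]]: least fixpoint, start Z0 = Sat(E[¬q U r]) = {2}, add states in Sat(r) with every successor in Z. Already a fixed point.
Sat(A[r U E[¬q U r]]) = {2}
2 ∈ Sat(A[r U E[¬q U r]]) = {2}, so the formula holds at 2.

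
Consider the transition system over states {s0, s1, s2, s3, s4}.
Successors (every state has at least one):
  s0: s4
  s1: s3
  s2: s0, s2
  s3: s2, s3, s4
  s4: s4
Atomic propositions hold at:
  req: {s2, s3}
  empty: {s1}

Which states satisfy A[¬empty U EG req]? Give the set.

Sat(¬empty) = {s0, s2, s3, s4}
EG req: greatest fixpoint, start Z0 = {s2, s3}, keep only states in Sat with some successor in Z. Already a fixed point.
Sat(EG req) = {s2, s3}
A[¬empty U EG req]: least fixpoint, start Z0 = Sat(EG req) = {s2, s3}, add states in Sat(¬empty) with every successor in Z. Already a fixed point.
Sat(A[¬empty U EG req]) = {s2, s3}

{s2, s3}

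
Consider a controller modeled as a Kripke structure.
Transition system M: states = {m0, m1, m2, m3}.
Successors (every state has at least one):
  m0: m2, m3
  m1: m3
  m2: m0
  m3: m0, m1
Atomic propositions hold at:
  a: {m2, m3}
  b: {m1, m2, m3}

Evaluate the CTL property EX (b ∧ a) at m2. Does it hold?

No

Sat(b ∧ a) = {m2, m3}
Sat(EX (b ∧ a)) = {s : some successor in {m2, m3}} = {m0, m1}
m2 ∉ Sat(EX (b ∧ a)) = {m0, m1}, so the formula does not hold at m2.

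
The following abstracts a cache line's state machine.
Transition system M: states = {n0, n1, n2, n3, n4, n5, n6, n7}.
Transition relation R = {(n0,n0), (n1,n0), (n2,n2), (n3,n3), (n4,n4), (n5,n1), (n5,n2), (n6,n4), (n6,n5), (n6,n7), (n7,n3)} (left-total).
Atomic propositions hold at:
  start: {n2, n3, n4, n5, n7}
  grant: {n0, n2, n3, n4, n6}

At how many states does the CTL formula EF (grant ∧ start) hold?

6

Sat(grant ∧ start) = {n2, n3, n4}
EF (grant ∧ start): least fixpoint, start Z0 = {n2, n3, n4}, add states with some successor in Z. Z1 = {n2, n3, n4, n5, n6, n7}; fixed.
Sat(EF (grant ∧ start)) = {n2, n3, n4, n5, n6, n7}
|Sat(EF (grant ∧ start))| = |{n2, n3, n4, n5, n6, n7}| = 6.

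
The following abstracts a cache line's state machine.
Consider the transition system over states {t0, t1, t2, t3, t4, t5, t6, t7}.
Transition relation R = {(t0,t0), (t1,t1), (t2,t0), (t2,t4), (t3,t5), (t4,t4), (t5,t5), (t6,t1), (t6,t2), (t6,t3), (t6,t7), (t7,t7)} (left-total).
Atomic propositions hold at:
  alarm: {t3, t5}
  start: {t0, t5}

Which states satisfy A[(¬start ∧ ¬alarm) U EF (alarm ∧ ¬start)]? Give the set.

{t3, t6}

Sat(¬start) = {t1, t2, t3, t4, t6, t7}
Sat(¬alarm) = {t0, t1, t2, t4, t6, t7}
Sat(¬start ∧ ¬alarm) = {t1, t2, t4, t6, t7}
Sat(alarm ∧ ¬start) = {t3}
EF (alarm ∧ ¬start): least fixpoint, start Z0 = {t3}, add states with some successor in Z. Z1 = {t3, t6}; fixed.
Sat(EF (alarm ∧ ¬start)) = {t3, t6}
A[(¬start ∧ ¬alarm) U EF (alarm ∧ ¬start)]: least fixpoint, start Z0 = Sat(EF (alarm ∧ ¬start)) = {t3, t6}, add states in Sat(¬start ∧ ¬alarm) with every successor in Z. Already a fixed point.
Sat(A[(¬start ∧ ¬alarm) U EF (alarm ∧ ¬start)]) = {t3, t6}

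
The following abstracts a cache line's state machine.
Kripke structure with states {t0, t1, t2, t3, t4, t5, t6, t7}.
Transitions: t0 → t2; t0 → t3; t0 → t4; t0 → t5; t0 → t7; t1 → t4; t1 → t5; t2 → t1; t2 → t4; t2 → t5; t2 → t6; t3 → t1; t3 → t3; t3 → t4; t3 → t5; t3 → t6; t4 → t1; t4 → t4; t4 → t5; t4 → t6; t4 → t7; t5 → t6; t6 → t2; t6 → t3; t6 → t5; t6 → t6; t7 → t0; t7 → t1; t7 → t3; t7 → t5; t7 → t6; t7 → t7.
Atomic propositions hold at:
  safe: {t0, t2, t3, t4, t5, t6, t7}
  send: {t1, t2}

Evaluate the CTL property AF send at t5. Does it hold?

No

AF send: least fixpoint, start Z0 = {t1, t2}, add states with every successor in Z. Already a fixed point.
Sat(AF send) = {t1, t2}
t5 ∉ Sat(AF send) = {t1, t2}, so the formula does not hold at t5.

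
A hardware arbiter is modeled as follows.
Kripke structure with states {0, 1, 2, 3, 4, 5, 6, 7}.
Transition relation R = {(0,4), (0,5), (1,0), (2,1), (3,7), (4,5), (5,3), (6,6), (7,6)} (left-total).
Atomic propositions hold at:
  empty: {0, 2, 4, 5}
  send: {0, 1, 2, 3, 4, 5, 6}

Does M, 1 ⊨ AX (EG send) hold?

EG send: greatest fixpoint, start Z0 = {0, 1, 2, 3, 4, 5, 6}, keep only states in Sat with some successor in Z. Z1 = {0, 1, 2, 4, 5, 6}; Z2 = {0, 1, 2, 4, 6}; Z3 = {0, 1, 2, 6}; Z4 = {1, 2, 6}; Z5 = {2, 6}; Z6 = {6}; fixed.
Sat(EG send) = {6}
Sat(AX (EG send)) = {s : every successor in {6}} = {6, 7}
1 ∉ Sat(AX (EG send)) = {6, 7}, so the formula does not hold at 1.

No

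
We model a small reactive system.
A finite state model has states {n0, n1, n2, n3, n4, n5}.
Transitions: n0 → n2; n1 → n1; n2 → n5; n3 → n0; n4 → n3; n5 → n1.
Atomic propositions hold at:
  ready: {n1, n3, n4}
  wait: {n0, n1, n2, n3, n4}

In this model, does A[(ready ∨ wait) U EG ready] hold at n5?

No

Sat(ready ∨ wait) = {n0, n1, n2, n3, n4}
EG ready: greatest fixpoint, start Z0 = {n1, n3, n4}, keep only states in Sat with some successor in Z. Z1 = {n1, n4}; Z2 = {n1}; fixed.
Sat(EG ready) = {n1}
A[(ready ∨ wait) U EG ready]: least fixpoint, start Z0 = Sat(EG ready) = {n1}, add states in Sat(ready ∨ wait) with every successor in Z. Already a fixed point.
Sat(A[(ready ∨ wait) U EG ready]) = {n1}
n5 ∉ Sat(A[(ready ∨ wait) U EG ready]) = {n1}, so the formula does not hold at n5.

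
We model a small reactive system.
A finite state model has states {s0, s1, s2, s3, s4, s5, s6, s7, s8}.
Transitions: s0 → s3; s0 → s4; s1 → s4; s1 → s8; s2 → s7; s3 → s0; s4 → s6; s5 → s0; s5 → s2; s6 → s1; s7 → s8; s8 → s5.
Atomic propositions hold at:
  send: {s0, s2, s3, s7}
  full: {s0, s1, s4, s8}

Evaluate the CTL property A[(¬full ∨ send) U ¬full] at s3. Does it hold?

Sat(¬full) = {s2, s3, s5, s6, s7}
Sat(¬full ∨ send) = {s0, s2, s3, s5, s6, s7}
A[(¬full ∨ send) U ¬full]: least fixpoint, start Z0 = Sat(¬full) = {s2, s3, s5, s6, s7}, add states in Sat(¬full ∨ send) with every successor in Z. Already a fixed point.
Sat(A[(¬full ∨ send) U ¬full]) = {s2, s3, s5, s6, s7}
s3 ∈ Sat(A[(¬full ∨ send) U ¬full]) = {s2, s3, s5, s6, s7}, so the formula holds at s3.

Yes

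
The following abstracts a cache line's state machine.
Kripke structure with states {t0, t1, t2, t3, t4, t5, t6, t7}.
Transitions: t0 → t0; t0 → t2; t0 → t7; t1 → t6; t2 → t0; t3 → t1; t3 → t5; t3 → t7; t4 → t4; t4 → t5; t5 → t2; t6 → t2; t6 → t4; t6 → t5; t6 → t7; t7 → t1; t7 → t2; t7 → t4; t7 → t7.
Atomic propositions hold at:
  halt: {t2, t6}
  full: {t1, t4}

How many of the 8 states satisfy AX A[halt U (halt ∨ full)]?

2

Sat(halt ∨ full) = {t1, t2, t4, t6}
A[halt U (halt ∨ full)]: least fixpoint, start Z0 = Sat((halt ∨ full)) = {t1, t2, t4, t6}, add states in Sat(halt) with every successor in Z. Already a fixed point.
Sat(A[halt U (halt ∨ full)]) = {t1, t2, t4, t6}
Sat(AX A[halt U (halt ∨ full)]) = {s : every successor in {t1, t2, t4, t6}} = {t1, t5}
|Sat(AX A[halt U (halt ∨ full)])| = |{t1, t5}| = 2.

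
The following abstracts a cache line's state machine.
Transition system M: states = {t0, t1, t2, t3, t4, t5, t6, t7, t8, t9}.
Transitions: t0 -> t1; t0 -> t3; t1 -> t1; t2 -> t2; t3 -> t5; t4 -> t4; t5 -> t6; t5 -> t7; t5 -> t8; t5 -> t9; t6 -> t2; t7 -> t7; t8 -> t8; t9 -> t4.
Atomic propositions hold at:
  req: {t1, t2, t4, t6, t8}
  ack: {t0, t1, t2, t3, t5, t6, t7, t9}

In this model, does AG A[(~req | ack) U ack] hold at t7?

Sat(~req) = {t0, t3, t5, t7, t9}
Sat(~req | ack) = {t0, t1, t2, t3, t5, t6, t7, t9}
A[(~req | ack) U ack]: least fixpoint, start Z0 = Sat(ack) = {t0, t1, t2, t3, t5, t6, t7, t9}, add states in Sat(~req | ack) with every successor in Z. Already a fixed point.
Sat(A[(~req | ack) U ack]) = {t0, t1, t2, t3, t5, t6, t7, t9}
AG A[(~req | ack) U ack]: greatest fixpoint, start Z0 = {t0, t1, t2, t3, t5, t6, t7, t9}, keep only states in Sat with every successor in Z. Z1 = {t0, t1, t2, t3, t6, t7}; Z2 = {t0, t1, t2, t6, t7}; Z3 = {t1, t2, t6, t7}; fixed.
Sat(AG A[(~req | ack) U ack]) = {t1, t2, t6, t7}
t7 ∈ Sat(AG A[(~req | ack) U ack]) = {t1, t2, t6, t7}, so the formula holds at t7.

Yes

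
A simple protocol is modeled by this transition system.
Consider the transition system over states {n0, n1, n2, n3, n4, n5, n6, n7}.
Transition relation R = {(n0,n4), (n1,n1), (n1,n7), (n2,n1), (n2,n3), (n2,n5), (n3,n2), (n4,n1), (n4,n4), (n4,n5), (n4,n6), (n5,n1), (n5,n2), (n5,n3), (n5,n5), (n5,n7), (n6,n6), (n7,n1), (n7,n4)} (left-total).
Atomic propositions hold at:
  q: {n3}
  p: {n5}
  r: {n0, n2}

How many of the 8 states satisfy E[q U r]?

E[q U r]: least fixpoint, start Z0 = Sat(r) = {n0, n2}, add states in Sat(q) with some successor in Z. Z1 = {n0, n2, n3}; fixed.
Sat(E[q U r]) = {n0, n2, n3}
|Sat(E[q U r])| = |{n0, n2, n3}| = 3.

3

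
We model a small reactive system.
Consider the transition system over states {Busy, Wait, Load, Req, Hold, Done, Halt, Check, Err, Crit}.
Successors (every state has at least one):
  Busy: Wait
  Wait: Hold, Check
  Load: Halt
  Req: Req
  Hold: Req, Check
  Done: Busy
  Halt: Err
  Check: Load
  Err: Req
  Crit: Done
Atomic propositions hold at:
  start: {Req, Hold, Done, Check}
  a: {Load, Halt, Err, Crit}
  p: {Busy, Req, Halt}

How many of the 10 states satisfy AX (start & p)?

Sat(start & p) = {Req}
Sat(AX (start & p)) = {s : every successor in {Req}} = {Req, Err}
|Sat(AX (start & p))| = |{Req, Err}| = 2.

2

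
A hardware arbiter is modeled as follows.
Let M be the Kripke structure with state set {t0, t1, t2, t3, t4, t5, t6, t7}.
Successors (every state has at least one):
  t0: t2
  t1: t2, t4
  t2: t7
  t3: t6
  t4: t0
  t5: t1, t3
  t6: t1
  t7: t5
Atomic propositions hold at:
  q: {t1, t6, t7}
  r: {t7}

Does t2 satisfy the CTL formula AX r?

Yes

Sat(AX r) = {s : every successor in {t7}} = {t2}
t2 ∈ Sat(AX r) = {t2}, so the formula holds at t2.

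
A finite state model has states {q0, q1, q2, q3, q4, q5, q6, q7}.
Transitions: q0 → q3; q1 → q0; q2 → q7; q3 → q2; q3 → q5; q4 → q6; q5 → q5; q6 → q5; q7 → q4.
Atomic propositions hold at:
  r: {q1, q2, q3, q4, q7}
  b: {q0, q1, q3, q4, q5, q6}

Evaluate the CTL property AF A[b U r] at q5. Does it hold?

No

A[b U r]: least fixpoint, start Z0 = Sat(r) = {q1, q2, q3, q4, q7}, add states in Sat(b) with every successor in Z. Z1 = {q0, q1, q2, q3, q4, q7}; fixed.
Sat(A[b U r]) = {q0, q1, q2, q3, q4, q7}
AF A[b U r]: least fixpoint, start Z0 = {q0, q1, q2, q3, q4, q7}, add states with every successor in Z. Already a fixed point.
Sat(AF A[b U r]) = {q0, q1, q2, q3, q4, q7}
q5 ∉ Sat(AF A[b U r]) = {q0, q1, q2, q3, q4, q7}, so the formula does not hold at q5.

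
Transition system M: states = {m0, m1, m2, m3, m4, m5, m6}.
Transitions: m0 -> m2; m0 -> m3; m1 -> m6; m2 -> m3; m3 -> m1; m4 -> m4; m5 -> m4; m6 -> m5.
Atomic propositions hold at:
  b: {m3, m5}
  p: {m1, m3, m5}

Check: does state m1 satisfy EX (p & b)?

No

Sat(p & b) = {m3, m5}
Sat(EX (p & b)) = {s : some successor in {m3, m5}} = {m0, m2, m6}
m1 ∉ Sat(EX (p & b)) = {m0, m2, m6}, so the formula does not hold at m1.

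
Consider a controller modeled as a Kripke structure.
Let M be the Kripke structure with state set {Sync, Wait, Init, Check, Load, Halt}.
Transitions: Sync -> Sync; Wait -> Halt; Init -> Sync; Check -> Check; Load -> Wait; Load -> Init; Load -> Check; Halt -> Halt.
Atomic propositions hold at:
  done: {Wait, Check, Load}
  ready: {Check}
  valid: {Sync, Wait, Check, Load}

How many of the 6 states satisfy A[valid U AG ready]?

AG ready: greatest fixpoint, start Z0 = {Check}, keep only states in Sat with every successor in Z. Already a fixed point.
Sat(AG ready) = {Check}
A[valid U AG ready]: least fixpoint, start Z0 = Sat(AG ready) = {Check}, add states in Sat(valid) with every successor in Z. Already a fixed point.
Sat(A[valid U AG ready]) = {Check}
|Sat(A[valid U AG ready])| = |{Check}| = 1.

1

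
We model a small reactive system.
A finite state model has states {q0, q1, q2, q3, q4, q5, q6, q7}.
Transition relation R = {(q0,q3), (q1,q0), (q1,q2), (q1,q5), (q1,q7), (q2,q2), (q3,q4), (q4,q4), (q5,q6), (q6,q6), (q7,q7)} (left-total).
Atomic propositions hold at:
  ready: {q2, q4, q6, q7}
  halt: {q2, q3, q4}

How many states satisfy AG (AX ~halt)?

3

Sat(~halt) = {q0, q1, q5, q6, q7}
Sat(AX ~halt) = {s : every successor in {q0, q1, q5, q6, q7}} = {q5, q6, q7}
AG (AX ~halt): greatest fixpoint, start Z0 = {q5, q6, q7}, keep only states in Sat with every successor in Z. Already a fixed point.
Sat(AG (AX ~halt)) = {q5, q6, q7}
|Sat(AG (AX ~halt))| = |{q5, q6, q7}| = 3.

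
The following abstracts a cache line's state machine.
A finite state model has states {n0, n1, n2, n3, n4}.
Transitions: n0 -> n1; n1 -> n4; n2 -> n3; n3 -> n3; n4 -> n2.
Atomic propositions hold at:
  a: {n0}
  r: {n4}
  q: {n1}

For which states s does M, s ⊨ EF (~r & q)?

Sat(~r) = {n0, n1, n2, n3}
Sat(~r & q) = {n1}
EF (~r & q): least fixpoint, start Z0 = {n1}, add states with some successor in Z. Z1 = {n0, n1}; fixed.
Sat(EF (~r & q)) = {n0, n1}

{n0, n1}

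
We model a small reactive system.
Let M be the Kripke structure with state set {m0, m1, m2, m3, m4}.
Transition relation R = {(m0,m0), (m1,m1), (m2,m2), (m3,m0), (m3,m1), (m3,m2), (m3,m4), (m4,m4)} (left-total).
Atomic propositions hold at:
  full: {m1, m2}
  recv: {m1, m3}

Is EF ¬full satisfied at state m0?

Sat(¬full) = {m0, m3, m4}
EF ¬full: least fixpoint, start Z0 = {m0, m3, m4}, add states with some successor in Z. Already a fixed point.
Sat(EF ¬full) = {m0, m3, m4}
m0 ∈ Sat(EF ¬full) = {m0, m3, m4}, so the formula holds at m0.

Yes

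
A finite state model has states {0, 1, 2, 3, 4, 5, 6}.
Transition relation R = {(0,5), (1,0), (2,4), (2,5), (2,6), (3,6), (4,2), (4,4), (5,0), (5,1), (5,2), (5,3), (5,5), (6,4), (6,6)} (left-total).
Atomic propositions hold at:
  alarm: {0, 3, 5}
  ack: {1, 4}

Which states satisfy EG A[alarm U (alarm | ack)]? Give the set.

{0, 1, 4, 5}

Sat(alarm | ack) = {0, 1, 3, 4, 5}
A[alarm U (alarm | ack)]: least fixpoint, start Z0 = Sat((alarm | ack)) = {0, 1, 3, 4, 5}, add states in Sat(alarm) with every successor in Z. Already a fixed point.
Sat(A[alarm U (alarm | ack)]) = {0, 1, 3, 4, 5}
EG A[alarm U (alarm | ack)]: greatest fixpoint, start Z0 = {0, 1, 3, 4, 5}, keep only states in Sat with some successor in Z. Z1 = {0, 1, 4, 5}; fixed.
Sat(EG A[alarm U (alarm | ack)]) = {0, 1, 4, 5}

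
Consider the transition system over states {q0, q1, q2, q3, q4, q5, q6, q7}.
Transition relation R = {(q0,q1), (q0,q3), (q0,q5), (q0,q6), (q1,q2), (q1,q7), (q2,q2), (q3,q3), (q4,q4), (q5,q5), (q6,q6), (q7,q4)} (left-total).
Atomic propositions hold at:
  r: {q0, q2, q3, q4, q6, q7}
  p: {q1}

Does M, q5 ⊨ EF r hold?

EF r: least fixpoint, start Z0 = {q0, q2, q3, q4, q6, q7}, add states with some successor in Z. Z1 = {q0, q1, q2, q3, q4, q6, q7}; fixed.
Sat(EF r) = {q0, q1, q2, q3, q4, q6, q7}
q5 ∉ Sat(EF r) = {q0, q1, q2, q3, q4, q6, q7}, so the formula does not hold at q5.

No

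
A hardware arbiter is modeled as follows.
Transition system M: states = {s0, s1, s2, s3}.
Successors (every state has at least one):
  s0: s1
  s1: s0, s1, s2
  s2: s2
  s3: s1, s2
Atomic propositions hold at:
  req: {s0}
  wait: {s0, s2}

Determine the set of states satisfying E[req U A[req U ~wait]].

Sat(~wait) = {s1, s3}
A[req U ~wait]: least fixpoint, start Z0 = Sat(~wait) = {s1, s3}, add states in Sat(req) with every successor in Z. Z1 = {s0, s1, s3}; fixed.
Sat(A[req U ~wait]) = {s0, s1, s3}
E[req U A[req U ~wait]]: least fixpoint, start Z0 = Sat(A[req U ~wait]) = {s0, s1, s3}, add states in Sat(req) with some successor in Z. Already a fixed point.
Sat(E[req U A[req U ~wait]]) = {s0, s1, s3}

{s0, s1, s3}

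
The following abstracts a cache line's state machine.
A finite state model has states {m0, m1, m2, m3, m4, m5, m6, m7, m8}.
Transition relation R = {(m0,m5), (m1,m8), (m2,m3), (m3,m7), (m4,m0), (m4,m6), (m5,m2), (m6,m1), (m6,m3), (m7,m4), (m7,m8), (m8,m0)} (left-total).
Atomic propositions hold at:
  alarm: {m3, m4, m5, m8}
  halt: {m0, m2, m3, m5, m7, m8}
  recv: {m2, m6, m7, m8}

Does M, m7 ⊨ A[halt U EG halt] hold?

EG halt: greatest fixpoint, start Z0 = {m0, m2, m3, m5, m7, m8}, keep only states in Sat with some successor in Z. Already a fixed point.
Sat(EG halt) = {m0, m2, m3, m5, m7, m8}
A[halt U EG halt]: least fixpoint, start Z0 = Sat(EG halt) = {m0, m2, m3, m5, m7, m8}, add states in Sat(halt) with every successor in Z. Already a fixed point.
Sat(A[halt U EG halt]) = {m0, m2, m3, m5, m7, m8}
m7 ∈ Sat(A[halt U EG halt]) = {m0, m2, m3, m5, m7, m8}, so the formula holds at m7.

Yes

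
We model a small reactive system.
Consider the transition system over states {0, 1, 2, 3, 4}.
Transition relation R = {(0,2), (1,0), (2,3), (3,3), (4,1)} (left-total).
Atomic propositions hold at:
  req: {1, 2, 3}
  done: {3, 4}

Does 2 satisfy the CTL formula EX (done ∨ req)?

Sat(done ∨ req) = {1, 2, 3, 4}
Sat(EX (done ∨ req)) = {s : some successor in {1, 2, 3, 4}} = {0, 2, 3, 4}
2 ∈ Sat(EX (done ∨ req)) = {0, 2, 3, 4}, so the formula holds at 2.

Yes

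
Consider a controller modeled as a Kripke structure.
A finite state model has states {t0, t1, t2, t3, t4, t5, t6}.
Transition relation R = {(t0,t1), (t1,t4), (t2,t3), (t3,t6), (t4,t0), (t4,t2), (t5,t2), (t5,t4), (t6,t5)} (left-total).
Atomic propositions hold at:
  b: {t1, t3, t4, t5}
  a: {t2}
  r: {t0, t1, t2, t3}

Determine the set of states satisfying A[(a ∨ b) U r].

{t0, t1, t2, t3, t4, t5}

Sat(a ∨ b) = {t1, t2, t3, t4, t5}
A[(a ∨ b) U r]: least fixpoint, start Z0 = Sat(r) = {t0, t1, t2, t3}, add states in Sat(a ∨ b) with every successor in Z. Z1 = {t0, t1, t2, t3, t4}; Z2 = {t0, t1, t2, t3, t4, t5}; fixed.
Sat(A[(a ∨ b) U r]) = {t0, t1, t2, t3, t4, t5}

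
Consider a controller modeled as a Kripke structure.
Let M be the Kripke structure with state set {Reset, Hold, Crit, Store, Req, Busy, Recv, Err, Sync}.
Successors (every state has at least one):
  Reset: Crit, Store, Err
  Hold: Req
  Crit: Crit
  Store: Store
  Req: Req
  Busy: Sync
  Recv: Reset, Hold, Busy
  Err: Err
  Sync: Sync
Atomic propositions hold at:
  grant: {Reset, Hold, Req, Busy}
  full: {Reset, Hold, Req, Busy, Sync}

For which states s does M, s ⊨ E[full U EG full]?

EG full: greatest fixpoint, start Z0 = {Reset, Hold, Req, Busy, Sync}, keep only states in Sat with some successor in Z. Z1 = {Hold, Req, Busy, Sync}; fixed.
Sat(EG full) = {Hold, Req, Busy, Sync}
E[full U EG full]: least fixpoint, start Z0 = Sat(EG full) = {Hold, Req, Busy, Sync}, add states in Sat(full) with some successor in Z. Already a fixed point.
Sat(E[full U EG full]) = {Hold, Req, Busy, Sync}

{Hold, Req, Busy, Sync}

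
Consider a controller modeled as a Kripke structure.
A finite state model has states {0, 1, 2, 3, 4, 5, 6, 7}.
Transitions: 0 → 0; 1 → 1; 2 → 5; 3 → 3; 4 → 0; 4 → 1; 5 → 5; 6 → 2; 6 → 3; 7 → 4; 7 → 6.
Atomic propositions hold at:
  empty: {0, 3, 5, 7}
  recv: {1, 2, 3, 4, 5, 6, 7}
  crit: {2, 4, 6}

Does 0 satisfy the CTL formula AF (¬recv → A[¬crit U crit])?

No

Sat(¬recv) = {0}
Sat(¬crit) = {0, 1, 3, 5, 7}
A[¬crit U crit]: least fixpoint, start Z0 = Sat(crit) = {2, 4, 6}, add states in Sat(¬crit) with every successor in Z. Z1 = {2, 4, 6, 7}; fixed.
Sat(A[¬crit U crit]) = {2, 4, 6, 7}
Sat(¬recv → A[¬crit U crit]) = {1, 2, 3, 4, 5, 6, 7}
AF (¬recv → A[¬crit U crit]): least fixpoint, start Z0 = {1, 2, 3, 4, 5, 6, 7}, add states with every successor in Z. Already a fixed point.
Sat(AF (¬recv → A[¬crit U crit])) = {1, 2, 3, 4, 5, 6, 7}
0 ∉ Sat(AF (¬recv → A[¬crit U crit])) = {1, 2, 3, 4, 5, 6, 7}, so the formula does not hold at 0.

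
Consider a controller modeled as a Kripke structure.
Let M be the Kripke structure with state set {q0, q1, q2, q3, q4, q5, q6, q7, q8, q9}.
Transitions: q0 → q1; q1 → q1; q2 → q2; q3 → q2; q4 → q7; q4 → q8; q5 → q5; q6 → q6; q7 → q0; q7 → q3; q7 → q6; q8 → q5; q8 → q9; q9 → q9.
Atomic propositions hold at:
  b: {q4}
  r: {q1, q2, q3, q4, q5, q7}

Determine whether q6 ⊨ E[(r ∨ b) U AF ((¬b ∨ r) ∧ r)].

No

Sat(r ∨ b) = {q1, q2, q3, q4, q5, q7}
Sat(¬b) = {q0, q1, q2, q3, q5, q6, q7, q8, q9}
Sat(¬b ∨ r) = {q0, q1, q2, q3, q4, q5, q6, q7, q8, q9}
Sat((¬b ∨ r) ∧ r) = {q1, q2, q3, q4, q5, q7}
AF ((¬b ∨ r) ∧ r): least fixpoint, start Z0 = {q1, q2, q3, q4, q5, q7}, add states with every successor in Z. Z1 = {q0, q1, q2, q3, q4, q5, q7}; fixed.
Sat(AF ((¬b ∨ r) ∧ r)) = {q0, q1, q2, q3, q4, q5, q7}
E[(r ∨ b) U AF ((¬b ∨ r) ∧ r)]: least fixpoint, start Z0 = Sat(AF ((¬b ∨ r) ∧ r)) = {q0, q1, q2, q3, q4, q5, q7}, add states in Sat(r ∨ b) with some successor in Z. Already a fixed point.
Sat(E[(r ∨ b) U AF ((¬b ∨ r) ∧ r)]) = {q0, q1, q2, q3, q4, q5, q7}
q6 ∉ Sat(E[(r ∨ b) U AF ((¬b ∨ r) ∧ r)]) = {q0, q1, q2, q3, q4, q5, q7}, so the formula does not hold at q6.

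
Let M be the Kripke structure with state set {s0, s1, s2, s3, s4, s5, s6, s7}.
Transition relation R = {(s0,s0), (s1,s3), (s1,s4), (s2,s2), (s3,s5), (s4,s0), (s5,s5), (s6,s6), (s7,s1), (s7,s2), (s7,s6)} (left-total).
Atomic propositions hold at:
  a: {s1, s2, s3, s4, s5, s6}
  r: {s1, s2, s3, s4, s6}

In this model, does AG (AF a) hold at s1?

AF a: least fixpoint, start Z0 = {s1, s2, s3, s4, s5, s6}, add states with every successor in Z. Z1 = {s1, s2, s3, s4, s5, s6, s7}; fixed.
Sat(AF a) = {s1, s2, s3, s4, s5, s6, s7}
AG (AF a): greatest fixpoint, start Z0 = {s1, s2, s3, s4, s5, s6, s7}, keep only states in Sat with every successor in Z. Z1 = {s1, s2, s3, s5, s6, s7}; Z2 = {s2, s3, s5, s6, s7}; Z3 = {s2, s3, s5, s6}; fixed.
Sat(AG (AF a)) = {s2, s3, s5, s6}
s1 ∉ Sat(AG (AF a)) = {s2, s3, s5, s6}, so the formula does not hold at s1.

No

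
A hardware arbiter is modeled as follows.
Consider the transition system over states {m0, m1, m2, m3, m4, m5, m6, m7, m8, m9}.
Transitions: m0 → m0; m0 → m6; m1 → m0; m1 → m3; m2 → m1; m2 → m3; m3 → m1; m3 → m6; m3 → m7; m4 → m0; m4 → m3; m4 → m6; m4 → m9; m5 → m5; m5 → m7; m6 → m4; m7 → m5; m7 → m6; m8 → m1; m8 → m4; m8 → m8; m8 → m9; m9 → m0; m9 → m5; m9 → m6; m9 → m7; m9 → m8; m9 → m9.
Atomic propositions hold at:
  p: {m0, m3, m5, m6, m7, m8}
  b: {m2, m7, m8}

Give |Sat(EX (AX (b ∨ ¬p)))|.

6

Sat(¬p) = {m1, m2, m4, m9}
Sat(b ∨ ¬p) = {m1, m2, m4, m7, m8, m9}
Sat(AX (b ∨ ¬p)) = {s : every successor in {m1, m2, m4, m7, m8, m9}} = {m6, m8}
Sat(EX (AX (b ∨ ¬p))) = {s : some successor in {m6, m8}} = {m0, m3, m4, m7, m8, m9}
|Sat(EX (AX (b ∨ ¬p)))| = |{m0, m3, m4, m7, m8, m9}| = 6.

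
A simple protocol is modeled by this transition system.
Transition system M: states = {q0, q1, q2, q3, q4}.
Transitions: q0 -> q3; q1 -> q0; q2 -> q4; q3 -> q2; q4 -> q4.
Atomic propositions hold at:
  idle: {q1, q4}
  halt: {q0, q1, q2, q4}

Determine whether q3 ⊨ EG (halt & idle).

No

Sat(halt & idle) = {q1, q4}
EG (halt & idle): greatest fixpoint, start Z0 = {q1, q4}, keep only states in Sat with some successor in Z. Z1 = {q4}; fixed.
Sat(EG (halt & idle)) = {q4}
q3 ∉ Sat(EG (halt & idle)) = {q4}, so the formula does not hold at q3.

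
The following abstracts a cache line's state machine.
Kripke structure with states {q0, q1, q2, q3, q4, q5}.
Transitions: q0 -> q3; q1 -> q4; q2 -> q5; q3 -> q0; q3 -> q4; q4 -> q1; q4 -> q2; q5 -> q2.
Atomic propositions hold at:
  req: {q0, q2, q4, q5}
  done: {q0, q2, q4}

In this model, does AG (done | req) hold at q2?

Sat(done | req) = {q0, q2, q4, q5}
AG (done | req): greatest fixpoint, start Z0 = {q0, q2, q4, q5}, keep only states in Sat with every successor in Z. Z1 = {q2, q5}; fixed.
Sat(AG (done | req)) = {q2, q5}
q2 ∈ Sat(AG (done | req)) = {q2, q5}, so the formula holds at q2.

Yes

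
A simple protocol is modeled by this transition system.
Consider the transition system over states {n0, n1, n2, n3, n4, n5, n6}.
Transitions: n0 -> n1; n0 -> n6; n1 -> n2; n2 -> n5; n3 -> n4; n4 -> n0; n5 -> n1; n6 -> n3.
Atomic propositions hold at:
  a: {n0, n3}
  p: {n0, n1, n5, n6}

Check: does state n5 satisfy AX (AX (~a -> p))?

Sat(~a) = {n1, n2, n4, n5, n6}
Sat(~a -> p) = {n0, n1, n3, n5, n6}
Sat(AX (~a -> p)) = {s : every successor in {n0, n1, n3, n5, n6}} = {n0, n2, n4, n5, n6}
Sat(AX (AX (~a -> p))) = {s : every successor in {n0, n2, n4, n5, n6}} = {n1, n2, n3, n4}
n5 ∉ Sat(AX (AX (~a -> p))) = {n1, n2, n3, n4}, so the formula does not hold at n5.

No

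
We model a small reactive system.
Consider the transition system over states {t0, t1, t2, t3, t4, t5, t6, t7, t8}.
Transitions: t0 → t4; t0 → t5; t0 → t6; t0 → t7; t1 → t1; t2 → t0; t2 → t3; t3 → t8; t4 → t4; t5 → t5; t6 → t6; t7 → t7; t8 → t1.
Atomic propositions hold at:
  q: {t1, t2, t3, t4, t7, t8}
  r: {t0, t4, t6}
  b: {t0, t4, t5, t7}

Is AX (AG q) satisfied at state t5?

No

AG q: greatest fixpoint, start Z0 = {t1, t2, t3, t4, t7, t8}, keep only states in Sat with every successor in Z. Z1 = {t1, t3, t4, t7, t8}; fixed.
Sat(AG q) = {t1, t3, t4, t7, t8}
Sat(AX (AG q)) = {s : every successor in {t1, t3, t4, t7, t8}} = {t1, t3, t4, t7, t8}
t5 ∉ Sat(AX (AG q)) = {t1, t3, t4, t7, t8}, so the formula does not hold at t5.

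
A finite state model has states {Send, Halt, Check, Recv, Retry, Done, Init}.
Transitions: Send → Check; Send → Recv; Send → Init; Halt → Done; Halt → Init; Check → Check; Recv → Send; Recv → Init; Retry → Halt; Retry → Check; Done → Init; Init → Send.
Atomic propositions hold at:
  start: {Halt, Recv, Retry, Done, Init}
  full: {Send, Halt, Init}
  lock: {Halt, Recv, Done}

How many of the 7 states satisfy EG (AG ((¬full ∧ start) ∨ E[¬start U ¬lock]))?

5

Sat(¬full) = {Check, Recv, Retry, Done}
Sat(¬full ∧ start) = {Recv, Retry, Done}
Sat(¬start) = {Send, Check}
Sat(¬lock) = {Send, Check, Retry, Init}
E[¬start U ¬lock]: least fixpoint, start Z0 = Sat(¬lock) = {Send, Check, Retry, Init}, add states in Sat(¬start) with some successor in Z. Already a fixed point.
Sat(E[¬start U ¬lock]) = {Send, Check, Retry, Init}
Sat((¬full ∧ start) ∨ E[¬start U ¬lock]) = {Send, Check, Recv, Retry, Done, Init}
AG ((¬full ∧ start) ∨ E[¬start U ¬lock]): greatest fixpoint, start Z0 = {Send, Check, Recv, Retry, Done, Init}, keep only states in Sat with every successor in Z. Z1 = {Send, Check, Recv, Done, Init}; fixed.
Sat(AG ((¬full ∧ start) ∨ E[¬start U ¬lock])) = {Send, Check, Recv, Done, Init}
EG (AG ((¬full ∧ start) ∨ E[¬start U ¬lock])): greatest fixpoint, start Z0 = {Send, Check, Recv, Done, Init}, keep only states in Sat with some successor in Z. Already a fixed point.
Sat(EG (AG ((¬full ∧ start) ∨ E[¬start U ¬lock]))) = {Send, Check, Recv, Done, Init}
|Sat(EG (AG ((¬full ∧ start) ∨ E[¬start U ¬lock])))| = |{Send, Check, Recv, Done, Init}| = 5.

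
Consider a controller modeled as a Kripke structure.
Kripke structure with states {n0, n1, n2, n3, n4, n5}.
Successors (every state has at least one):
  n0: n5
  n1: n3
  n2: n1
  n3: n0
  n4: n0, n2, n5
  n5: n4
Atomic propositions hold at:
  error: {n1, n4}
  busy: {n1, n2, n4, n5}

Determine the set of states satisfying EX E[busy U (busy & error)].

{n0, n2, n4, n5}

Sat(busy & error) = {n1, n4}
E[busy U (busy & error)]: least fixpoint, start Z0 = Sat((busy & error)) = {n1, n4}, add states in Sat(busy) with some successor in Z. Z1 = {n1, n2, n4, n5}; fixed.
Sat(E[busy U (busy & error)]) = {n1, n2, n4, n5}
Sat(EX E[busy U (busy & error)]) = {s : some successor in {n1, n2, n4, n5}} = {n0, n2, n4, n5}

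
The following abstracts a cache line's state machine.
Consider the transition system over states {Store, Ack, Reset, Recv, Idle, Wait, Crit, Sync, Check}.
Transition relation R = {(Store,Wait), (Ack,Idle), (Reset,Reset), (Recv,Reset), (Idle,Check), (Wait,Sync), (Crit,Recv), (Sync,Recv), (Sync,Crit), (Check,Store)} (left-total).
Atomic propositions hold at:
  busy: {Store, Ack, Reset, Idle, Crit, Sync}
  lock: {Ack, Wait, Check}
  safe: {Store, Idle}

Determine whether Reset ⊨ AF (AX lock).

Sat(AX lock) = {s : every successor in {Ack, Wait, Check}} = {Store, Idle}
AF (AX lock): least fixpoint, start Z0 = {Store, Idle}, add states with every successor in Z. Z1 = {Store, Ack, Idle, Check}; fixed.
Sat(AF (AX lock)) = {Store, Ack, Idle, Check}
Reset ∉ Sat(AF (AX lock)) = {Store, Ack, Idle, Check}, so the formula does not hold at Reset.

No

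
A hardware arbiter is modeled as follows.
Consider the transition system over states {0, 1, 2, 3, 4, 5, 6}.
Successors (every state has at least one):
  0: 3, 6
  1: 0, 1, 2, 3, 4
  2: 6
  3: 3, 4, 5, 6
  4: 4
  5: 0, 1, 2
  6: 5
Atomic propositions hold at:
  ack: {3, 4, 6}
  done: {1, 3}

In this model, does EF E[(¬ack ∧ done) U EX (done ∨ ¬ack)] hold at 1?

Sat(¬ack) = {0, 1, 2, 5}
Sat(¬ack ∧ done) = {1}
Sat(done ∨ ¬ack) = {0, 1, 2, 3, 5}
Sat(EX (done ∨ ¬ack)) = {s : some successor in {0, 1, 2, 3, 5}} = {0, 1, 3, 5, 6}
E[(¬ack ∧ done) U EX (done ∨ ¬ack)]: least fixpoint, start Z0 = Sat(EX (done ∨ ¬ack)) = {0, 1, 3, 5, 6}, add states in Sat(¬ack ∧ done) with some successor in Z. Already a fixed point.
Sat(E[(¬ack ∧ done) U EX (done ∨ ¬ack)]) = {0, 1, 3, 5, 6}
EF E[(¬ack ∧ done) U EX (done ∨ ¬ack)]: least fixpoint, start Z0 = {0, 1, 3, 5, 6}, add states with some successor in Z. Z1 = {0, 1, 2, 3, 5, 6}; fixed.
Sat(EF E[(¬ack ∧ done) U EX (done ∨ ¬ack)]) = {0, 1, 2, 3, 5, 6}
1 ∈ Sat(EF E[(¬ack ∧ done) U EX (done ∨ ¬ack)]) = {0, 1, 2, 3, 5, 6}, so the formula holds at 1.

Yes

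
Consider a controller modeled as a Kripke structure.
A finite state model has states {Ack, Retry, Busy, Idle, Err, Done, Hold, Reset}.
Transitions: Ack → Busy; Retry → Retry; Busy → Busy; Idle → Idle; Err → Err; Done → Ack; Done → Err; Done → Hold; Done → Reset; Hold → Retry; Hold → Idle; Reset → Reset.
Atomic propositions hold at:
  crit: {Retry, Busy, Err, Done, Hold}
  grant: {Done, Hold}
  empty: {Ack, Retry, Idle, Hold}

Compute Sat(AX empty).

Sat(AX empty) = {s : every successor in {Ack, Retry, Idle, Hold}} = {Retry, Idle, Hold}

{Retry, Idle, Hold}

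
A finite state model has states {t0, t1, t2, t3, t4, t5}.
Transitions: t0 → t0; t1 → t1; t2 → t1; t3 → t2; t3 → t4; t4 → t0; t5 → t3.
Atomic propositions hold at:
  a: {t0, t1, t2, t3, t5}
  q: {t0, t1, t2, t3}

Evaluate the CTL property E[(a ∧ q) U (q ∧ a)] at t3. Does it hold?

Yes

Sat(a ∧ q) = {t0, t1, t2, t3}
Sat(q ∧ a) = {t0, t1, t2, t3}
E[(a ∧ q) U (q ∧ a)]: least fixpoint, start Z0 = Sat((q ∧ a)) = {t0, t1, t2, t3}, add states in Sat(a ∧ q) with some successor in Z. Already a fixed point.
Sat(E[(a ∧ q) U (q ∧ a)]) = {t0, t1, t2, t3}
t3 ∈ Sat(E[(a ∧ q) U (q ∧ a)]) = {t0, t1, t2, t3}, so the formula holds at t3.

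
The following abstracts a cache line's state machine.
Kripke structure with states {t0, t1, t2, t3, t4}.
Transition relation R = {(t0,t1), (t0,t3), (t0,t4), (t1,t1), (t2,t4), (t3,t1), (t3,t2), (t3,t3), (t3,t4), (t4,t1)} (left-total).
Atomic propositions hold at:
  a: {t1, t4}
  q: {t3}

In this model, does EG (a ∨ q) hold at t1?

Sat(a ∨ q) = {t1, t3, t4}
EG (a ∨ q): greatest fixpoint, start Z0 = {t1, t3, t4}, keep only states in Sat with some successor in Z. Already a fixed point.
Sat(EG (a ∨ q)) = {t1, t3, t4}
t1 ∈ Sat(EG (a ∨ q)) = {t1, t3, t4}, so the formula holds at t1.

Yes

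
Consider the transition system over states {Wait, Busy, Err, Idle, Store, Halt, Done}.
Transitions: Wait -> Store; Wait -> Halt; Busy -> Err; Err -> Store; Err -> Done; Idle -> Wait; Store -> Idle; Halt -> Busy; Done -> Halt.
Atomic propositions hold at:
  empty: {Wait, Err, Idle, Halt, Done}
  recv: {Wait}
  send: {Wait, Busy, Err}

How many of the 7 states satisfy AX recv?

Sat(AX recv) = {s : every successor in {Wait}} = {Idle}
|Sat(AX recv)| = |{Idle}| = 1.

1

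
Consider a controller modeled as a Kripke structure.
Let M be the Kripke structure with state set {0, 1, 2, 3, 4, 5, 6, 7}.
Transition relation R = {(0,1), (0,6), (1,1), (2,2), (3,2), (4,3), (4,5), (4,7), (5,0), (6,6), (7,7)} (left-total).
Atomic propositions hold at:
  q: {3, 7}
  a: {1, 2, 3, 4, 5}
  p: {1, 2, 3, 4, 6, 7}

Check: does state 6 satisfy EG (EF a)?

No

EF a: least fixpoint, start Z0 = {1, 2, 3, 4, 5}, add states with some successor in Z. Z1 = {0, 1, 2, 3, 4, 5}; fixed.
Sat(EF a) = {0, 1, 2, 3, 4, 5}
EG (EF a): greatest fixpoint, start Z0 = {0, 1, 2, 3, 4, 5}, keep only states in Sat with some successor in Z. Already a fixed point.
Sat(EG (EF a)) = {0, 1, 2, 3, 4, 5}
6 ∉ Sat(EG (EF a)) = {0, 1, 2, 3, 4, 5}, so the formula does not hold at 6.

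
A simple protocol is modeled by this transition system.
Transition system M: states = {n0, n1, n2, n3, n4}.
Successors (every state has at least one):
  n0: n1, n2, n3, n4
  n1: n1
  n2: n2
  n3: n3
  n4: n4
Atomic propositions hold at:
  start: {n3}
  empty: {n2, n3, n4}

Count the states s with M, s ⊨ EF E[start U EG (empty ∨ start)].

Sat(empty ∨ start) = {n2, n3, n4}
EG (empty ∨ start): greatest fixpoint, start Z0 = {n2, n3, n4}, keep only states in Sat with some successor in Z. Already a fixed point.
Sat(EG (empty ∨ start)) = {n2, n3, n4}
E[start U EG (empty ∨ start)]: least fixpoint, start Z0 = Sat(EG (empty ∨ start)) = {n2, n3, n4}, add states in Sat(start) with some successor in Z. Already a fixed point.
Sat(E[start U EG (empty ∨ start)]) = {n2, n3, n4}
EF E[start U EG (empty ∨ start)]: least fixpoint, start Z0 = {n2, n3, n4}, add states with some successor in Z. Z1 = {n0, n2, n3, n4}; fixed.
Sat(EF E[start U EG (empty ∨ start)]) = {n0, n2, n3, n4}
|Sat(EF E[start U EG (empty ∨ start)])| = |{n0, n2, n3, n4}| = 4.

4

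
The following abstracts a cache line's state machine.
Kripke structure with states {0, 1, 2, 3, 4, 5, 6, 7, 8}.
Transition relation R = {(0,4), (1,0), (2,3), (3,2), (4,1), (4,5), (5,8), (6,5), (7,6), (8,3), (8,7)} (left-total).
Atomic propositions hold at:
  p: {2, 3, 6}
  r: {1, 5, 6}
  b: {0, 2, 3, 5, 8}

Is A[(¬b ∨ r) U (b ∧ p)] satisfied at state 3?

Yes

Sat(¬b) = {1, 4, 6, 7}
Sat(¬b ∨ r) = {1, 4, 5, 6, 7}
Sat(b ∧ p) = {2, 3}
A[(¬b ∨ r) U (b ∧ p)]: least fixpoint, start Z0 = Sat((b ∧ p)) = {2, 3}, add states in Sat(¬b ∨ r) with every successor in Z. Already a fixed point.
Sat(A[(¬b ∨ r) U (b ∧ p)]) = {2, 3}
3 ∈ Sat(A[(¬b ∨ r) U (b ∧ p)]) = {2, 3}, so the formula holds at 3.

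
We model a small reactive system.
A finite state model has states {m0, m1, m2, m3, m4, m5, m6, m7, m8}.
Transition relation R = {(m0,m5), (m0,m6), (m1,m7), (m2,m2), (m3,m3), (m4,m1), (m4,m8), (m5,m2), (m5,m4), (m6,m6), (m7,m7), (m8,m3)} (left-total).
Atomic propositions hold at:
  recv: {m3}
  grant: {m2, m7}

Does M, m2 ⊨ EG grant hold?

EG grant: greatest fixpoint, start Z0 = {m2, m7}, keep only states in Sat with some successor in Z. Already a fixed point.
Sat(EG grant) = {m2, m7}
m2 ∈ Sat(EG grant) = {m2, m7}, so the formula holds at m2.

Yes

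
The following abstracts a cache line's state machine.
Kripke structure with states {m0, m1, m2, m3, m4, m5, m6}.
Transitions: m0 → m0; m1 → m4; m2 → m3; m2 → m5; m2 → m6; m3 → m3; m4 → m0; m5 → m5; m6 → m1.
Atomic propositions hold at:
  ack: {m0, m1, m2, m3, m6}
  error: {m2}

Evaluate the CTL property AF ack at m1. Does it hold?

AF ack: least fixpoint, start Z0 = {m0, m1, m2, m3, m6}, add states with every successor in Z. Z1 = {m0, m1, m2, m3, m4, m6}; fixed.
Sat(AF ack) = {m0, m1, m2, m3, m4, m6}
m1 ∈ Sat(AF ack) = {m0, m1, m2, m3, m4, m6}, so the formula holds at m1.

Yes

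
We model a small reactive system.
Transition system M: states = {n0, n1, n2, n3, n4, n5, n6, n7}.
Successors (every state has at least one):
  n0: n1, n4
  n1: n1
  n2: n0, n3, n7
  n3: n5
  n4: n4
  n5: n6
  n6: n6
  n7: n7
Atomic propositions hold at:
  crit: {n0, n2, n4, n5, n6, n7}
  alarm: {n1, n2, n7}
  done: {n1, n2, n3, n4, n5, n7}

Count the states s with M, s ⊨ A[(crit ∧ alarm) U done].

Sat(crit ∧ alarm) = {n2, n7}
A[(crit ∧ alarm) U done]: least fixpoint, start Z0 = Sat(done) = {n1, n2, n3, n4, n5, n7}, add states in Sat(crit ∧ alarm) with every successor in Z. Already a fixed point.
Sat(A[(crit ∧ alarm) U done]) = {n1, n2, n3, n4, n5, n7}
|Sat(A[(crit ∧ alarm) U done])| = |{n1, n2, n3, n4, n5, n7}| = 6.

6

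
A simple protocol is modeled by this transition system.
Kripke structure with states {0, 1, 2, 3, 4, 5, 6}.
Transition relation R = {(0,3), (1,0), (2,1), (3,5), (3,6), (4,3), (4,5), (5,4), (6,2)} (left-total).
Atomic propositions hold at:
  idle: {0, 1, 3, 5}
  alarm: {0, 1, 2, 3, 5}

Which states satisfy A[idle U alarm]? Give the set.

A[idle U alarm]: least fixpoint, start Z0 = Sat(alarm) = {0, 1, 2, 3, 5}, add states in Sat(idle) with every successor in Z. Already a fixed point.
Sat(A[idle U alarm]) = {0, 1, 2, 3, 5}

{0, 1, 2, 3, 5}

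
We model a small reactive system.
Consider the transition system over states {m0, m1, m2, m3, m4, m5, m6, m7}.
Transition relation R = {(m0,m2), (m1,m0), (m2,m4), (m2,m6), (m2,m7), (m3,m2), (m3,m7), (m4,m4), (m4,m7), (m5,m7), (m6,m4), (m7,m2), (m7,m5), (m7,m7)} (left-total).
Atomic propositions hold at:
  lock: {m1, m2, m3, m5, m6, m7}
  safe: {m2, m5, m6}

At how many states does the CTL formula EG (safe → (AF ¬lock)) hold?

Sat(¬lock) = {m0, m4}
AF ¬lock: least fixpoint, start Z0 = {m0, m4}, add states with every successor in Z. Z1 = {m0, m1, m4, m6}; fixed.
Sat(AF ¬lock) = {m0, m1, m4, m6}
Sat(safe → (AF ¬lock)) = {m0, m1, m3, m4, m6, m7}
EG (safe → (AF ¬lock)): greatest fixpoint, start Z0 = {m0, m1, m3, m4, m6, m7}, keep only states in Sat with some successor in Z. Z1 = {m1, m3, m4, m6, m7}; Z2 = {m3, m4, m6, m7}; fixed.
Sat(EG (safe → (AF ¬lock))) = {m3, m4, m6, m7}
|Sat(EG (safe → (AF ¬lock)))| = |{m3, m4, m6, m7}| = 4.

4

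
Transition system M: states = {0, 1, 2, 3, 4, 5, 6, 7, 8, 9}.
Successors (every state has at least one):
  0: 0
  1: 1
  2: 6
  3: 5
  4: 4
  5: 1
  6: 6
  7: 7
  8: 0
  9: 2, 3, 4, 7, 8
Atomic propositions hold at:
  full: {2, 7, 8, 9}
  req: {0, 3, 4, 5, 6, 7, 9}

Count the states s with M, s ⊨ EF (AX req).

8

Sat(AX req) = {s : every successor in {0, 3, 4, 5, 6, 7, 9}} = {0, 2, 3, 4, 6, 7, 8}
EF (AX req): least fixpoint, start Z0 = {0, 2, 3, 4, 6, 7, 8}, add states with some successor in Z. Z1 = {0, 2, 3, 4, 6, 7, 8, 9}; fixed.
Sat(EF (AX req)) = {0, 2, 3, 4, 6, 7, 8, 9}
|Sat(EF (AX req))| = |{0, 2, 3, 4, 6, 7, 8, 9}| = 8.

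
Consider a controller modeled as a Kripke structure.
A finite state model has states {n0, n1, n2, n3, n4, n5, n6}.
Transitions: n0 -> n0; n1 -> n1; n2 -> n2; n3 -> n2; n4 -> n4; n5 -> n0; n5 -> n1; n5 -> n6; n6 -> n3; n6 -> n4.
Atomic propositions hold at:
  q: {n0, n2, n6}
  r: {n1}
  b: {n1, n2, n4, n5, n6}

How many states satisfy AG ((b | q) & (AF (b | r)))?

Sat(b | q) = {n0, n1, n2, n4, n5, n6}
Sat(b | r) = {n1, n2, n4, n5, n6}
AF (b | r): least fixpoint, start Z0 = {n1, n2, n4, n5, n6}, add states with every successor in Z. Z1 = {n1, n2, n3, n4, n5, n6}; fixed.
Sat(AF (b | r)) = {n1, n2, n3, n4, n5, n6}
Sat((b | q) & (AF (b | r))) = {n1, n2, n4, n5, n6}
AG ((b | q) & (AF (b | r))): greatest fixpoint, start Z0 = {n1, n2, n4, n5, n6}, keep only states in Sat with every successor in Z. Z1 = {n1, n2, n4}; fixed.
Sat(AG ((b | q) & (AF (b | r)))) = {n1, n2, n4}
|Sat(AG ((b | q) & (AF (b | r))))| = |{n1, n2, n4}| = 3.

3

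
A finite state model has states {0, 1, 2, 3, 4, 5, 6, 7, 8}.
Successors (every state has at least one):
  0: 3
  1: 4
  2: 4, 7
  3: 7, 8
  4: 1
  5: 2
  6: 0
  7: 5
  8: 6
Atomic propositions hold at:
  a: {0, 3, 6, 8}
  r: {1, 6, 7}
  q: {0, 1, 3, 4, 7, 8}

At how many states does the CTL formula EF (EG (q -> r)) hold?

Sat(q -> r) = {1, 2, 5, 6, 7}
EG (q -> r): greatest fixpoint, start Z0 = {1, 2, 5, 6, 7}, keep only states in Sat with some successor in Z. Z1 = {2, 5, 7}; fixed.
Sat(EG (q -> r)) = {2, 5, 7}
EF (EG (q -> r)): least fixpoint, start Z0 = {2, 5, 7}, add states with some successor in Z. Z1 = {2, 3, 5, 7}; Z2 = {0, 2, 3, 5, 7}; Z3 = {0, 2, 3, 5, 6, 7}; Z4 = {0, 2, 3, 5, 6, 7, 8}; fixed.
Sat(EF (EG (q -> r))) = {0, 2, 3, 5, 6, 7, 8}
|Sat(EF (EG (q -> r)))| = |{0, 2, 3, 5, 6, 7, 8}| = 7.

7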